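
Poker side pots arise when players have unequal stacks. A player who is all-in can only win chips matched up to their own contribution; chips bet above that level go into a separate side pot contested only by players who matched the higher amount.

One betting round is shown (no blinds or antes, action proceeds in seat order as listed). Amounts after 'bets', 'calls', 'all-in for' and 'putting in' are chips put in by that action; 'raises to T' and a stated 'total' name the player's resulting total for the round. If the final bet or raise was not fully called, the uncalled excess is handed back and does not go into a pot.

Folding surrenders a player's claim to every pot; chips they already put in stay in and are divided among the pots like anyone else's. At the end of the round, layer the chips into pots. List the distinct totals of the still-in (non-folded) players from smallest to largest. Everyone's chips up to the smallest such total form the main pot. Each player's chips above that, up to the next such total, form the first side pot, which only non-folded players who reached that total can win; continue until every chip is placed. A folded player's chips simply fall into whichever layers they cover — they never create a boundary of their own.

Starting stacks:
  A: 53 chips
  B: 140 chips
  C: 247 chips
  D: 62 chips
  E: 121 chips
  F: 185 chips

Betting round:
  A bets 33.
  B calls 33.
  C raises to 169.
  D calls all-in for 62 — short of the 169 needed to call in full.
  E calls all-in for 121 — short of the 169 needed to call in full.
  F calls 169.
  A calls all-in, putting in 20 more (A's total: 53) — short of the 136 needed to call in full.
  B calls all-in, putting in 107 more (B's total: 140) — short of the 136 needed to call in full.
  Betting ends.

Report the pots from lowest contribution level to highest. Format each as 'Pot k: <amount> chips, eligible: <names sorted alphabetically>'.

Contributions: A=53, B=140, C=169, D=62, E=121, F=169
Pot levels (distinct totals of non-folded players): 53, 62, 121, 140, 169
Layer 1-53: 53 each from A, B, C, D, E, F = 53*6 = 318 chips; eligible A, B, C, D, E, F
Layer 54-62: 9 each from B, C, D, E, F = 9*5 = 45 chips; eligible B, C, D, E, F
Layer 63-121: 59 each from B, C, E, F = 59*4 = 236 chips; eligible B, C, E, F
Layer 122-140: 19 each from B, C, F = 19*3 = 57 chips; eligible B, C, F
Layer 141-169: 29 each from C, F = 29*2 = 58 chips; eligible C, F

Pot 1: 318 chips, eligible: A, B, C, D, E, F
Pot 2: 45 chips, eligible: B, C, D, E, F
Pot 3: 236 chips, eligible: B, C, E, F
Pot 4: 57 chips, eligible: B, C, F
Pot 5: 58 chips, eligible: C, F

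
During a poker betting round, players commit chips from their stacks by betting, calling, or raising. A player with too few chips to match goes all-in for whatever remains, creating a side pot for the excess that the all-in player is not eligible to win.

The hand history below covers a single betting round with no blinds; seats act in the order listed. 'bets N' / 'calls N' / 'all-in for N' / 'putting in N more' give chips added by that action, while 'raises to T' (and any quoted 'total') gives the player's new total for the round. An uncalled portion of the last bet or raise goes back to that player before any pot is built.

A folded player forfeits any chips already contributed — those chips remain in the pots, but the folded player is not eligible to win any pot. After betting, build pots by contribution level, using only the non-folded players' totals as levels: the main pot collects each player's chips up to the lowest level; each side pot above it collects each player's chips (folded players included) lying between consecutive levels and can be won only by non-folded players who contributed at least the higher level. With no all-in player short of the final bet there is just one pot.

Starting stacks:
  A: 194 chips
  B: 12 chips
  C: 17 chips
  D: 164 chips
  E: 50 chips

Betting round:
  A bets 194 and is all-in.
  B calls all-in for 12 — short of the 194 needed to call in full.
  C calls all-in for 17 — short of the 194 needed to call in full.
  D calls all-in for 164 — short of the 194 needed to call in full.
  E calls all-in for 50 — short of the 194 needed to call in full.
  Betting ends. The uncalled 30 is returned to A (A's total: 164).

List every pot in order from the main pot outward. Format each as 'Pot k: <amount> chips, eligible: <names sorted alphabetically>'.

Contributions (after 30 returned to A): A=164, B=12, C=17, D=164, E=50
Pot levels (distinct totals of non-folded players): 12, 17, 50, 164
Layer 1-12: 12 each from A, B, C, D, E = 12*5 = 60 chips; eligible A, B, C, D, E
Layer 13-17: 5 each from A, C, D, E = 5*4 = 20 chips; eligible A, C, D, E
Layer 18-50: 33 each from A, D, E = 33*3 = 99 chips; eligible A, D, E
Layer 51-164: 114 each from A, D = 114*2 = 228 chips; eligible A, D

Pot 1: 60 chips, eligible: A, B, C, D, E
Pot 2: 20 chips, eligible: A, C, D, E
Pot 3: 99 chips, eligible: A, D, E
Pot 4: 228 chips, eligible: A, D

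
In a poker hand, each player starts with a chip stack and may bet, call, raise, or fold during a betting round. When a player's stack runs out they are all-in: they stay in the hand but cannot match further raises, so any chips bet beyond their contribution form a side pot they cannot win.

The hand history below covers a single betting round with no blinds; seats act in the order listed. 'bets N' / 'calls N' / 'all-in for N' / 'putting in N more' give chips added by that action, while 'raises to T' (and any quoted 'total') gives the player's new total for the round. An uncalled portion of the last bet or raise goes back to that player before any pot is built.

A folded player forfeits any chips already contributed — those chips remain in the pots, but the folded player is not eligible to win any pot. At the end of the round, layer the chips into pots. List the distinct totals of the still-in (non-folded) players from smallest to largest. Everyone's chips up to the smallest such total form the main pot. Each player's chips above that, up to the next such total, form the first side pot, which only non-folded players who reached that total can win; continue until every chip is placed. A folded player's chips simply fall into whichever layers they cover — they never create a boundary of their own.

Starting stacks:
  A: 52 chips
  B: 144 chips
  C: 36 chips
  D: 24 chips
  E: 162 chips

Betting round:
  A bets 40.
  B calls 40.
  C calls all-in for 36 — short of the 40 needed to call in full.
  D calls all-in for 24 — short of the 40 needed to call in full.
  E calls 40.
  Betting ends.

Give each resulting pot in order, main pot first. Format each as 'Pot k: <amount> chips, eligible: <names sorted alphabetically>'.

Contributions: A=40, B=40, C=36, D=24, E=40
Pot levels (distinct totals of non-folded players): 24, 36, 40
Layer 1-24: 24 each from A, B, C, D, E = 24*5 = 120 chips; eligible A, B, C, D, E
Layer 25-36: 12 each from A, B, C, E = 12*4 = 48 chips; eligible A, B, C, E
Layer 37-40: 4 each from A, B, E = 4*3 = 12 chips; eligible A, B, E

Pot 1: 120 chips, eligible: A, B, C, D, E
Pot 2: 48 chips, eligible: A, B, C, E
Pot 3: 12 chips, eligible: A, B, E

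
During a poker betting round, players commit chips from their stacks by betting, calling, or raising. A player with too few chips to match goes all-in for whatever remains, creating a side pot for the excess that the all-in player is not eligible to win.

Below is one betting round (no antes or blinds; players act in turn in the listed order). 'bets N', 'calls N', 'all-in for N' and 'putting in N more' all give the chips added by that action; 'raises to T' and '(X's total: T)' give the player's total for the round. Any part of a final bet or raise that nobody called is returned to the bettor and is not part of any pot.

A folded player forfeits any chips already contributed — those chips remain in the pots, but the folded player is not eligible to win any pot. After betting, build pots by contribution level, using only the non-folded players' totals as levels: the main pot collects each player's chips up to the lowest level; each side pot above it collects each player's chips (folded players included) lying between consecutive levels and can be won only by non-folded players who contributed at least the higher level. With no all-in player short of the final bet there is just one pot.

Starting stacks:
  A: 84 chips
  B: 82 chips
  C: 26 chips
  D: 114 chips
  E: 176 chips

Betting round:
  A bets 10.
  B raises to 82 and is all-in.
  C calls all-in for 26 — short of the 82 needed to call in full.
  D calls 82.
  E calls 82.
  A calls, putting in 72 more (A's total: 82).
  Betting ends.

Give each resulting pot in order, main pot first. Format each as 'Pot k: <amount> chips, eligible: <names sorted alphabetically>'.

Pot 1: 130 chips, eligible: A, B, C, D, E
Pot 2: 224 chips, eligible: A, B, D, E

Derivation:
Contributions: A=82, B=82, C=26, D=82, E=82
Pot levels (distinct totals of non-folded players): 26, 82
Layer 1-26: 26 each from A, B, C, D, E = 26*5 = 130 chips; eligible A, B, C, D, E
Layer 27-82: 56 each from A, B, D, E = 56*4 = 224 chips; eligible A, B, D, E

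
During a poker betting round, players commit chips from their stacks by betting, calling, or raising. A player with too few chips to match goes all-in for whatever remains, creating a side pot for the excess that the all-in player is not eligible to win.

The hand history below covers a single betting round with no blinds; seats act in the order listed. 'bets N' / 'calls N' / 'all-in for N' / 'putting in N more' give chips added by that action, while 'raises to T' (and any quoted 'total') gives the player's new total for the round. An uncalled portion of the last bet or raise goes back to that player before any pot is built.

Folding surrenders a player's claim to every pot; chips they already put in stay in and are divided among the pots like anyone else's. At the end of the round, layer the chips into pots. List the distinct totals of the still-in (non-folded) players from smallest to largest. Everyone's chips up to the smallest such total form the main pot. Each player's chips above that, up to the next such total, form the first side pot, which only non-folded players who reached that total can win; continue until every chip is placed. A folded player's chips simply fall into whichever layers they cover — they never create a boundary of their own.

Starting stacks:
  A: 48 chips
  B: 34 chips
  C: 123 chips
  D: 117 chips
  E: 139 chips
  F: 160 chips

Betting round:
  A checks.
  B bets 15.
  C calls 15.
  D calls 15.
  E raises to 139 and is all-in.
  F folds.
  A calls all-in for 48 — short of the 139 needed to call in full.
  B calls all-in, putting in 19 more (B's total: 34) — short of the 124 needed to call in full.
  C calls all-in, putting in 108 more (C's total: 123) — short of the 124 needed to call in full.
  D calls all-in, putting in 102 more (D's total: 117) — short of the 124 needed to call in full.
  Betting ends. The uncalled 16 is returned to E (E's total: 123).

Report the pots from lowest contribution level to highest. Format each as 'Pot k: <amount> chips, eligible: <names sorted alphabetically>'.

Contributions (after 16 returned to E): A=48, B=34, C=123, D=117, E=123
Folded: F
Pot levels (distinct totals of non-folded players): 34, 48, 117, 123
Layer 1-34: 34 each from A, B, C, D, E = 34*5 = 170 chips; eligible A, B, C, D, E
Layer 35-48: 14 each from A, C, D, E = 14*4 = 56 chips; eligible A, C, D, E
Layer 49-117: 69 each from C, D, E = 69*3 = 207 chips; eligible C, D, E
Layer 118-123: 6 each from C, E = 6*2 = 12 chips; eligible C, E

Pot 1: 170 chips, eligible: A, B, C, D, E
Pot 2: 56 chips, eligible: A, C, D, E
Pot 3: 207 chips, eligible: C, D, E
Pot 4: 12 chips, eligible: C, E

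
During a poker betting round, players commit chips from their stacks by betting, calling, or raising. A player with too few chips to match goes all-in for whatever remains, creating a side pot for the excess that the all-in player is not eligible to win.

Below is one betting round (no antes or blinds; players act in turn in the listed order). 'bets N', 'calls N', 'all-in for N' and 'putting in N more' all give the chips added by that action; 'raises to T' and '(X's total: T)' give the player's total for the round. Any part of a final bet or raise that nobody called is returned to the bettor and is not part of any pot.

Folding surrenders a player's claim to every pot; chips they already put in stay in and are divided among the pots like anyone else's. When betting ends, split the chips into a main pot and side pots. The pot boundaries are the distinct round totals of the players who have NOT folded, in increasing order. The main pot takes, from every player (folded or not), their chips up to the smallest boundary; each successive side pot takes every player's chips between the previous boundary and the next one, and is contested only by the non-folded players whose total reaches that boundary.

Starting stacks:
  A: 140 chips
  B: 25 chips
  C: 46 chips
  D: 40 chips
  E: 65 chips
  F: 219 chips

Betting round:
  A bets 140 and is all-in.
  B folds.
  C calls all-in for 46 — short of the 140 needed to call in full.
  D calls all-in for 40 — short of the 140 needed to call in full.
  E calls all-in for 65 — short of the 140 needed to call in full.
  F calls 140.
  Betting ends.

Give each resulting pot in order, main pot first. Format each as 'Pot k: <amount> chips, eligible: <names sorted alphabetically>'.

Pot 1: 200 chips, eligible: A, C, D, E, F
Pot 2: 24 chips, eligible: A, C, E, F
Pot 3: 57 chips, eligible: A, E, F
Pot 4: 150 chips, eligible: A, F

Derivation:
Contributions: A=140, C=46, D=40, E=65, F=140
Folded: B
Pot levels (distinct totals of non-folded players): 40, 46, 65, 140
Layer 1-40: 40 each from A, C, D, E, F = 40*5 = 200 chips; eligible A, C, D, E, F
Layer 41-46: 6 each from A, C, E, F = 6*4 = 24 chips; eligible A, C, E, F
Layer 47-65: 19 each from A, E, F = 19*3 = 57 chips; eligible A, E, F
Layer 66-140: 75 each from A, F = 75*2 = 150 chips; eligible A, F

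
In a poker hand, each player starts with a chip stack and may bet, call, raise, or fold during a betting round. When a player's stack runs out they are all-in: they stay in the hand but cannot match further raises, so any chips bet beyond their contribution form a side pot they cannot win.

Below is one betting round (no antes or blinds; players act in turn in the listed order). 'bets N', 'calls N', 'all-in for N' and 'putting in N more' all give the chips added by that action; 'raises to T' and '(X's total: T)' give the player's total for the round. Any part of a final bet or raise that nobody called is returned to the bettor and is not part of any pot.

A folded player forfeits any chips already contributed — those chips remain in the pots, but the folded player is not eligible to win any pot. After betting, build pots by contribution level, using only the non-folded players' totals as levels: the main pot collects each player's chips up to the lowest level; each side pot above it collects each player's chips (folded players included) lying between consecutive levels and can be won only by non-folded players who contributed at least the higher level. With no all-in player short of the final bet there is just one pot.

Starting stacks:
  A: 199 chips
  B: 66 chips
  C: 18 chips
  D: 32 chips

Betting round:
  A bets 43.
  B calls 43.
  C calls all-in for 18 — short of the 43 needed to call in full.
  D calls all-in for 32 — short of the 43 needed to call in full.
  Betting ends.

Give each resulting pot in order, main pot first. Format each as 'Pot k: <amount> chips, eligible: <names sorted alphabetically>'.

Contributions: A=43, B=43, C=18, D=32
Pot levels (distinct totals of non-folded players): 18, 32, 43
Layer 1-18: 18 each from A, B, C, D = 18*4 = 72 chips; eligible A, B, C, D
Layer 19-32: 14 each from A, B, D = 14*3 = 42 chips; eligible A, B, D
Layer 33-43: 11 each from A, B = 11*2 = 22 chips; eligible A, B

Pot 1: 72 chips, eligible: A, B, C, D
Pot 2: 42 chips, eligible: A, B, D
Pot 3: 22 chips, eligible: A, B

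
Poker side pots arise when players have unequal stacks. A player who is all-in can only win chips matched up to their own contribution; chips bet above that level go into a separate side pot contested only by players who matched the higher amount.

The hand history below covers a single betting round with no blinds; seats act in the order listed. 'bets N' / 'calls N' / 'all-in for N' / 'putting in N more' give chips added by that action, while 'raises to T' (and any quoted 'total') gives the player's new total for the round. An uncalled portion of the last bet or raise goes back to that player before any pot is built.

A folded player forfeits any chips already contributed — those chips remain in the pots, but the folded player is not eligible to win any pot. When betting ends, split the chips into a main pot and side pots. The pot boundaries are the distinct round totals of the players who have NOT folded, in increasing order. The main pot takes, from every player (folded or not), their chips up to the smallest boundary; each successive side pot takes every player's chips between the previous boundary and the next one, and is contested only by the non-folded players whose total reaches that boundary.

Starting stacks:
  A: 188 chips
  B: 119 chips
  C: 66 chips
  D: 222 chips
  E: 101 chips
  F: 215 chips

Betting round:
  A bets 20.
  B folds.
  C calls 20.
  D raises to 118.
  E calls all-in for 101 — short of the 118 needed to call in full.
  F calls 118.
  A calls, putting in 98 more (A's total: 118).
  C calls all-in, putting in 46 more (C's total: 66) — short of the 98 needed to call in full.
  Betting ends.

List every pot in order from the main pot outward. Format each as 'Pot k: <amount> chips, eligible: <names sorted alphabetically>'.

Contributions: A=118, C=66, D=118, E=101, F=118
Folded: B
Pot levels (distinct totals of non-folded players): 66, 101, 118
Layer 1-66: 66 each from A, C, D, E, F = 66*5 = 330 chips; eligible A, C, D, E, F
Layer 67-101: 35 each from A, D, E, F = 35*4 = 140 chips; eligible A, D, E, F
Layer 102-118: 17 each from A, D, F = 17*3 = 51 chips; eligible A, D, F

Pot 1: 330 chips, eligible: A, C, D, E, F
Pot 2: 140 chips, eligible: A, D, E, F
Pot 3: 51 chips, eligible: A, D, F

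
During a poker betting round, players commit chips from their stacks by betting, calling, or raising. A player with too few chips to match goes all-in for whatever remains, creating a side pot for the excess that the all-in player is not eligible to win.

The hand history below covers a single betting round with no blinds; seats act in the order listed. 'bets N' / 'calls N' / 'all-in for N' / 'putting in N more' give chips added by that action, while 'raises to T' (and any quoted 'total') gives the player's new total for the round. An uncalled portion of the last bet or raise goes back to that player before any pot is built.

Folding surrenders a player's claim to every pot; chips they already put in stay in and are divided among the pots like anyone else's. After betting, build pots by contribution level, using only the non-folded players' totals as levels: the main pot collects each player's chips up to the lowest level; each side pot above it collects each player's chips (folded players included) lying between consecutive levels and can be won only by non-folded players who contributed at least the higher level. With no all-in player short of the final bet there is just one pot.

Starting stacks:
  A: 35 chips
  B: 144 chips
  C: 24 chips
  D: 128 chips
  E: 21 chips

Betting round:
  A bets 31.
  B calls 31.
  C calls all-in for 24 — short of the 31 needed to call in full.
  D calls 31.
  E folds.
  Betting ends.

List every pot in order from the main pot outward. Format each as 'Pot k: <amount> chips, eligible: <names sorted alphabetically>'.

Contributions: A=31, B=31, C=24, D=31
Folded: E
Pot levels (distinct totals of non-folded players): 24, 31
Layer 1-24: 24 each from A, B, C, D = 24*4 = 96 chips; eligible A, B, C, D
Layer 25-31: 7 each from A, B, D = 7*3 = 21 chips; eligible A, B, D

Pot 1: 96 chips, eligible: A, B, C, D
Pot 2: 21 chips, eligible: A, B, D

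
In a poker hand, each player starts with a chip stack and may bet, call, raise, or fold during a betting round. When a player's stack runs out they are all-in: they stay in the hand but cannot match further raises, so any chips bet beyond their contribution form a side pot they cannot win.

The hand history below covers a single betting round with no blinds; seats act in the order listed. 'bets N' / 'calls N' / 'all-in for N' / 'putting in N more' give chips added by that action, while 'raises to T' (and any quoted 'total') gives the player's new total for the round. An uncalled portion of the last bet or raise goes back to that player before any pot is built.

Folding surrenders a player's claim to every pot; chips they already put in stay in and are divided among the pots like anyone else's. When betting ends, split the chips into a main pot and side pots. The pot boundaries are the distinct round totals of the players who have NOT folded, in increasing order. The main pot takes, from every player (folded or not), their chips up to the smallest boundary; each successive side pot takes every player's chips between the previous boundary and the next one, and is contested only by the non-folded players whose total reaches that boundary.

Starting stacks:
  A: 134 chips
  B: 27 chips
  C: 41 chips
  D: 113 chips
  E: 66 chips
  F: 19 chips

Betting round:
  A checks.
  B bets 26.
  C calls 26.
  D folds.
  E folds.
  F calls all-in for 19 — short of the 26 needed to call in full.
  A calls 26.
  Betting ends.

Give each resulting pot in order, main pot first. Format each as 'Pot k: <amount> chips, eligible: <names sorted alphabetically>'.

Pot 1: 76 chips, eligible: A, B, C, F
Pot 2: 21 chips, eligible: A, B, C

Derivation:
Contributions: A=26, B=26, C=26, F=19
Folded: D, E
Pot levels (distinct totals of non-folded players): 19, 26
Layer 1-19: 19 each from A, B, C, F = 19*4 = 76 chips; eligible A, B, C, F
Layer 20-26: 7 each from A, B, C = 7*3 = 21 chips; eligible A, B, C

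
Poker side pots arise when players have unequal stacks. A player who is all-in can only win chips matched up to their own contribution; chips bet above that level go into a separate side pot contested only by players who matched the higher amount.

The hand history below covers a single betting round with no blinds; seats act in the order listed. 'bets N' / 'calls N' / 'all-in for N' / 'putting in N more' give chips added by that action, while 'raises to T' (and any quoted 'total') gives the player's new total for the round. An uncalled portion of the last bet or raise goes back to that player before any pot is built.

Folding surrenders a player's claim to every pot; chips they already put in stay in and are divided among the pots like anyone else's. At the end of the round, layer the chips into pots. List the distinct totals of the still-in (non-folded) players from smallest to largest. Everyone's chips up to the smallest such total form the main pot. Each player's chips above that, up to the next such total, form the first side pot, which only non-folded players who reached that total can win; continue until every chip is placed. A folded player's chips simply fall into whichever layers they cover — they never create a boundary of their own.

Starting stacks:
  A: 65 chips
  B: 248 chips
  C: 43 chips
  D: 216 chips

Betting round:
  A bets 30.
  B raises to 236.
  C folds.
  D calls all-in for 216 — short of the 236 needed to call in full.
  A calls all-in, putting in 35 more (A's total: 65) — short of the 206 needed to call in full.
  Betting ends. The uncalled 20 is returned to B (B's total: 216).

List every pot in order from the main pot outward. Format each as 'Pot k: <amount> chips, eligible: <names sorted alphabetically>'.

Contributions (after 20 returned to B): A=65, B=216, D=216
Folded: C
Pot levels (distinct totals of non-folded players): 65, 216
Layer 1-65: 65 each from A, B, D = 65*3 = 195 chips; eligible A, B, D
Layer 66-216: 151 each from B, D = 151*2 = 302 chips; eligible B, D

Pot 1: 195 chips, eligible: A, B, D
Pot 2: 302 chips, eligible: B, D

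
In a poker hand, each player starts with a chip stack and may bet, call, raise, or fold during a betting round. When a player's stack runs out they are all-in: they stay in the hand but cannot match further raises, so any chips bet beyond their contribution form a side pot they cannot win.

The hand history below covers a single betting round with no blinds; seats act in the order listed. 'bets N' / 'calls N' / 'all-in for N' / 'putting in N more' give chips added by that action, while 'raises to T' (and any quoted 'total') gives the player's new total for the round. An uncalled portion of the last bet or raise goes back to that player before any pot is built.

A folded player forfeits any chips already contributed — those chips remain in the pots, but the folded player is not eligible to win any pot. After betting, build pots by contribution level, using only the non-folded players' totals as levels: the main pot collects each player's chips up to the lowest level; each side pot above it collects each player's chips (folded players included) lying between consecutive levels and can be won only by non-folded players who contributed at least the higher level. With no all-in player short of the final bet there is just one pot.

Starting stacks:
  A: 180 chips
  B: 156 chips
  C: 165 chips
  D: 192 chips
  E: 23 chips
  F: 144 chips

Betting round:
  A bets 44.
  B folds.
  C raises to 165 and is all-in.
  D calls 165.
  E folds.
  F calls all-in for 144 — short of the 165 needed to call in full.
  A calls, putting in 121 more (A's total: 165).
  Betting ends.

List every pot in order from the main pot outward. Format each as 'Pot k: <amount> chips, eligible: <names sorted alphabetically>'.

Pot 1: 576 chips, eligible: A, C, D, F
Pot 2: 63 chips, eligible: A, C, D

Derivation:
Contributions: A=165, C=165, D=165, F=144
Folded: B, E
Pot levels (distinct totals of non-folded players): 144, 165
Layer 1-144: 144 each from A, C, D, F = 144*4 = 576 chips; eligible A, C, D, F
Layer 145-165: 21 each from A, C, D = 21*3 = 63 chips; eligible A, C, D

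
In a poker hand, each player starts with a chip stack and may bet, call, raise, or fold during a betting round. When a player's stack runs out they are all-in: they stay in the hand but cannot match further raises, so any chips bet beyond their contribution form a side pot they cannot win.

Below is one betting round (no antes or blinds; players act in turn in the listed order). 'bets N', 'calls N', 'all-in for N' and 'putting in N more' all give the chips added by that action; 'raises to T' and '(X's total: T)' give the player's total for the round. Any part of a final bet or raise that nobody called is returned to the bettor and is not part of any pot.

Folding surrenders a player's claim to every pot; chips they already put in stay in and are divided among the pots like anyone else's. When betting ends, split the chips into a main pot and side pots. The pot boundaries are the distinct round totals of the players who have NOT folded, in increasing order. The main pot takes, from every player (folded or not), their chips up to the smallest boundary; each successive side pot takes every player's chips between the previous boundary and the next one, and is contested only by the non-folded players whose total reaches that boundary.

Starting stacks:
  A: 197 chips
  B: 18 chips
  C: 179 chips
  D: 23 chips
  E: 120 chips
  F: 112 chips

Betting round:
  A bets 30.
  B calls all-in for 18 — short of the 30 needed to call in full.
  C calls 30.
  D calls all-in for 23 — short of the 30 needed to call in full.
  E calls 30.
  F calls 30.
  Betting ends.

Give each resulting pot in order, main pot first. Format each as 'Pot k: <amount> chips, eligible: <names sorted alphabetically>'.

Pot 1: 108 chips, eligible: A, B, C, D, E, F
Pot 2: 25 chips, eligible: A, C, D, E, F
Pot 3: 28 chips, eligible: A, C, E, F

Derivation:
Contributions: A=30, B=18, C=30, D=23, E=30, F=30
Pot levels (distinct totals of non-folded players): 18, 23, 30
Layer 1-18: 18 each from A, B, C, D, E, F = 18*6 = 108 chips; eligible A, B, C, D, E, F
Layer 19-23: 5 each from A, C, D, E, F = 5*5 = 25 chips; eligible A, C, D, E, F
Layer 24-30: 7 each from A, C, E, F = 7*4 = 28 chips; eligible A, C, E, F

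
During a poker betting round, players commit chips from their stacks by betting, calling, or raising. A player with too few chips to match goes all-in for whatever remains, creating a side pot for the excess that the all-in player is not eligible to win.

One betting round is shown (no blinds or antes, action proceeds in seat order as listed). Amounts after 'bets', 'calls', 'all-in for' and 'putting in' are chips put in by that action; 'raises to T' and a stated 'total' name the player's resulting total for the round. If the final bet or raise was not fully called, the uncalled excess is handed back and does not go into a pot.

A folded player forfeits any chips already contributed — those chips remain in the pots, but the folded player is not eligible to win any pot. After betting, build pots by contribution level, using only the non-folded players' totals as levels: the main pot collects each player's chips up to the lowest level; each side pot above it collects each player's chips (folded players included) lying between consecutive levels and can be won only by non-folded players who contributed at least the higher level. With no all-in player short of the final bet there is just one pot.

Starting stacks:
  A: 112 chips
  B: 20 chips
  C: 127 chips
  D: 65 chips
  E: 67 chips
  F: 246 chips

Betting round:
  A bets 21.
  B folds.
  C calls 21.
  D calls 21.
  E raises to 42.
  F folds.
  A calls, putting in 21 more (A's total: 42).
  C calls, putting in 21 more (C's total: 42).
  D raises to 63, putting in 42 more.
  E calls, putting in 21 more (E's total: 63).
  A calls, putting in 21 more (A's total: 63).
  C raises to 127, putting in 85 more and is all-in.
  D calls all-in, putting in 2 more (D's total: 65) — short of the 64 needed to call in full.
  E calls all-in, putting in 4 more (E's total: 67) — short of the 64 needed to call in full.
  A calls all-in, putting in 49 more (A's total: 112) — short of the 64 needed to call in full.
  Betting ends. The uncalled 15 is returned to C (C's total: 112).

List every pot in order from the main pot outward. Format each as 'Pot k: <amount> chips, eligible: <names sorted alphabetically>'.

Contributions (after 15 returned to C): A=112, C=112, D=65, E=67
Folded: B, F
Pot levels (distinct totals of non-folded players): 65, 67, 112
Layer 1-65: 65 each from A, C, D, E = 65*4 = 260 chips; eligible A, C, D, E
Layer 66-67: 2 each from A, C, E = 2*3 = 6 chips; eligible A, C, E
Layer 68-112: 45 each from A, C = 45*2 = 90 chips; eligible A, C

Pot 1: 260 chips, eligible: A, C, D, E
Pot 2: 6 chips, eligible: A, C, E
Pot 3: 90 chips, eligible: A, C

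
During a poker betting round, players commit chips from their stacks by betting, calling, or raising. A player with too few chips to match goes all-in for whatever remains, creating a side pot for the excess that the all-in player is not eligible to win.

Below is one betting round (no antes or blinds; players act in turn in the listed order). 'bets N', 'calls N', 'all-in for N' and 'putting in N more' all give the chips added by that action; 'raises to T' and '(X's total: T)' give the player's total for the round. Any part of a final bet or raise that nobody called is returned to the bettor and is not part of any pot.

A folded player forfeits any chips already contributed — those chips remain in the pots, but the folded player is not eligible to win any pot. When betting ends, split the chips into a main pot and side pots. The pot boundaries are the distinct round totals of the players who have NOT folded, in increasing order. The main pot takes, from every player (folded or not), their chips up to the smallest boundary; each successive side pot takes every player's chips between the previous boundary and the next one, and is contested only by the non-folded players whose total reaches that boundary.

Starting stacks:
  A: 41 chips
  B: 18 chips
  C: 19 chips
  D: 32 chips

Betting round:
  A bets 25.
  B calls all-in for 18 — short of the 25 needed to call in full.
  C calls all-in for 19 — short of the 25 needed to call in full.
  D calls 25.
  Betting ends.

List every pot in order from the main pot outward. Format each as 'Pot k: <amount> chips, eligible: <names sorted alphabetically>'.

Pot 1: 72 chips, eligible: A, B, C, D
Pot 2: 3 chips, eligible: A, C, D
Pot 3: 12 chips, eligible: A, D

Derivation:
Contributions: A=25, B=18, C=19, D=25
Pot levels (distinct totals of non-folded players): 18, 19, 25
Layer 1-18: 18 each from A, B, C, D = 18*4 = 72 chips; eligible A, B, C, D
Layer 19-19: 1 each from A, C, D = 1*3 = 3 chips; eligible A, C, D
Layer 20-25: 6 each from A, D = 6*2 = 12 chips; eligible A, D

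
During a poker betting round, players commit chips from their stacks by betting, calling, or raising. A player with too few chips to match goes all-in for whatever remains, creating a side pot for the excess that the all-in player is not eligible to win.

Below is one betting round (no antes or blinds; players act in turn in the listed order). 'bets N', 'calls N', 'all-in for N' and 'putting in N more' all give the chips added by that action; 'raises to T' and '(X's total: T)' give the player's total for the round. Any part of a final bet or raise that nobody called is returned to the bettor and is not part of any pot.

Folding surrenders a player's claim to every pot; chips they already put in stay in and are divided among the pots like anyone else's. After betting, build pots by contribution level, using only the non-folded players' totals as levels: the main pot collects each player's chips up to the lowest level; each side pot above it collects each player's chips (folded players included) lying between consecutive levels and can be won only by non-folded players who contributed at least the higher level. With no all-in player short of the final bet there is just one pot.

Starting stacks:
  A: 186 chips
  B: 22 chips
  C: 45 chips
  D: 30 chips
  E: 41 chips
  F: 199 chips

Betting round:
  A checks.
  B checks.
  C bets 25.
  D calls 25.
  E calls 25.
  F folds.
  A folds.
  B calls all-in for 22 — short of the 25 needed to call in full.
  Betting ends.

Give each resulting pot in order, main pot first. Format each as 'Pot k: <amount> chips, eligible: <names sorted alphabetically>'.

Pot 1: 88 chips, eligible: B, C, D, E
Pot 2: 9 chips, eligible: C, D, E

Derivation:
Contributions: B=22, C=25, D=25, E=25
Folded: A, F
Pot levels (distinct totals of non-folded players): 22, 25
Layer 1-22: 22 each from B, C, D, E = 22*4 = 88 chips; eligible B, C, D, E
Layer 23-25: 3 each from C, D, E = 3*3 = 9 chips; eligible C, D, E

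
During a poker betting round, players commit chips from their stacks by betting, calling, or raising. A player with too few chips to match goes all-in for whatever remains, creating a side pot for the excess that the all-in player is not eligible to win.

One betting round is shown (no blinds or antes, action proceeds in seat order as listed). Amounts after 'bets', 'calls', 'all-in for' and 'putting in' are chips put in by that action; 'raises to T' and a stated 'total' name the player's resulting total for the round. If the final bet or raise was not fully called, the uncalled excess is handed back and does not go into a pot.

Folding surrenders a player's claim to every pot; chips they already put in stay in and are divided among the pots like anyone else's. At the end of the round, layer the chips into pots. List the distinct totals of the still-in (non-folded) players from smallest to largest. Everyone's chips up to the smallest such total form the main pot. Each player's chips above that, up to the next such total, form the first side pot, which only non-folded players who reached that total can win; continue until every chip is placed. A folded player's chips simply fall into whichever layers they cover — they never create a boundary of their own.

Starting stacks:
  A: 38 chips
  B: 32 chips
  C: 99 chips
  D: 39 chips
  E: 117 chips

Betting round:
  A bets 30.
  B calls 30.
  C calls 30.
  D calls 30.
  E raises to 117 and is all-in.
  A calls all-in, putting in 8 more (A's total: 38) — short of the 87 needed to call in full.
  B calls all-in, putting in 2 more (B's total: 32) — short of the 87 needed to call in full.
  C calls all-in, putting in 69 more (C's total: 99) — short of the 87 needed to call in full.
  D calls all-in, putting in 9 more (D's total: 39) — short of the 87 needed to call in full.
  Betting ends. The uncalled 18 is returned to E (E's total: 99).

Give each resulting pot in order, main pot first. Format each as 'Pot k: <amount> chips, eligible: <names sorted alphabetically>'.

Pot 1: 160 chips, eligible: A, B, C, D, E
Pot 2: 24 chips, eligible: A, C, D, E
Pot 3: 3 chips, eligible: C, D, E
Pot 4: 120 chips, eligible: C, E

Derivation:
Contributions (after 18 returned to E): A=38, B=32, C=99, D=39, E=99
Pot levels (distinct totals of non-folded players): 32, 38, 39, 99
Layer 1-32: 32 each from A, B, C, D, E = 32*5 = 160 chips; eligible A, B, C, D, E
Layer 33-38: 6 each from A, C, D, E = 6*4 = 24 chips; eligible A, C, D, E
Layer 39-39: 1 each from C, D, E = 1*3 = 3 chips; eligible C, D, E
Layer 40-99: 60 each from C, E = 60*2 = 120 chips; eligible C, E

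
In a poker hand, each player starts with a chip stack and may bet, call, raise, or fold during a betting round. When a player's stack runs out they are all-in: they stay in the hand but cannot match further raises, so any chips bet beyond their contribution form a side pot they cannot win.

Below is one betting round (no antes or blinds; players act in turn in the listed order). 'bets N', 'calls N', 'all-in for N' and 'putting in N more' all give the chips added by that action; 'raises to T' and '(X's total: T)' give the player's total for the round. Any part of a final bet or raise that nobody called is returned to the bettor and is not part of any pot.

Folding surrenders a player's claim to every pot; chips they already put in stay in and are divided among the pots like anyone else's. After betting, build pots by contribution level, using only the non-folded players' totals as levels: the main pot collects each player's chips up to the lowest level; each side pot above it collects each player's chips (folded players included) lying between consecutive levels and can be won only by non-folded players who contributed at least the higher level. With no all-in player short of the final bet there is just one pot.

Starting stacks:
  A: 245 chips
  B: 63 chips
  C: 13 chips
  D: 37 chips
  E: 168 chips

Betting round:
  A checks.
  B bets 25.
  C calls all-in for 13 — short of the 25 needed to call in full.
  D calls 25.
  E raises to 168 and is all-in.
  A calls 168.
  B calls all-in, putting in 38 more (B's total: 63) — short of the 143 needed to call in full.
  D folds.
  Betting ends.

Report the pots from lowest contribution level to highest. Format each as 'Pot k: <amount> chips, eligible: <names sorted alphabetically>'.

Contributions: A=168, B=63, C=13, D=25, E=168
Folded: D
Pot levels (distinct totals of non-folded players): 13, 63, 168
Layer 1-13: 13 each from A, B, C, D, E = 13*5 = 65 chips; eligible A, B, C, E
Layer 14-63: A 50 + B 50 + D 12 + E 50 = 162 chips; eligible A, B, E
Layer 64-168: 105 each from A, E = 105*2 = 210 chips; eligible A, E

Pot 1: 65 chips, eligible: A, B, C, E
Pot 2: 162 chips, eligible: A, B, E
Pot 3: 210 chips, eligible: A, E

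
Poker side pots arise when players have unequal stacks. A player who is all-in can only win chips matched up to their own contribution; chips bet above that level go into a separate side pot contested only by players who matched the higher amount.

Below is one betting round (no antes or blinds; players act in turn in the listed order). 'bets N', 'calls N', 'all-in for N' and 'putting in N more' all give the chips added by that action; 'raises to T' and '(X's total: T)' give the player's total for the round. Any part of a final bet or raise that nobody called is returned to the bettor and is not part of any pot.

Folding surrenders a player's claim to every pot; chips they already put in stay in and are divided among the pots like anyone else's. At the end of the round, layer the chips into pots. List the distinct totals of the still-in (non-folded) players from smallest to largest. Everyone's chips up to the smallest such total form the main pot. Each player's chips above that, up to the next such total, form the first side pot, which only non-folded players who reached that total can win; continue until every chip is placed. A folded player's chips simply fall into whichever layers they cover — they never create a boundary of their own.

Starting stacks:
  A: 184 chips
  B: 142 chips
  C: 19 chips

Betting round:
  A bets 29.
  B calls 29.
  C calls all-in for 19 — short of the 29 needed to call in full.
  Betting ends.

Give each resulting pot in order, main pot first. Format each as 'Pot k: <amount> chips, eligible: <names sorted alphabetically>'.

Pot 1: 57 chips, eligible: A, B, C
Pot 2: 20 chips, eligible: A, B

Derivation:
Contributions: A=29, B=29, C=19
Pot levels (distinct totals of non-folded players): 19, 29
Layer 1-19: 19 each from A, B, C = 19*3 = 57 chips; eligible A, B, C
Layer 20-29: 10 each from A, B = 10*2 = 20 chips; eligible A, B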